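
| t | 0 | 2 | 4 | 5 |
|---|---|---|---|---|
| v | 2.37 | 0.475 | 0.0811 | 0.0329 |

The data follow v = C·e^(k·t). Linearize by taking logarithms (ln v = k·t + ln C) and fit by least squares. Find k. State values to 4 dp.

k = -0.8567

Taking logs, ln v = k·t + ln C, so regress ln v on t.
Over the data: Σt = 11.0000, Σ(t)² = 45.0000, Σln v = -5.8079, Σt·ln v = -28.6086.
Normal system: [[45.0000, 11.0000]; [11.0000, 4]]·[k, ln C]ᵀ = [-28.6086, -5.8079]ᵀ.
Solving (det = 59.0000): k = -0.85674, ln C = 0.90405.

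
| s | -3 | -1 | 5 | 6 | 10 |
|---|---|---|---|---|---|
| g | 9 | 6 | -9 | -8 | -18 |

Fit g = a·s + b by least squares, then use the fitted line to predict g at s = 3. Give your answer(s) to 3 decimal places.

MᵀM·[a, b]ᵀ = Mᵀg reads: 171·a + 17·b = -306;  17·a + 5·b = -20.
(Σs·s = 171, Σs = 17, Σ1 = 5, Σs·g = -306, Σg = -20.)
Determinant 171·5 − 17² = 566.
a = ((-306)·5 − 17·(-20))/566 = -595/283; b = (171·(-20) − 17·(-306))/566 = 891/283.
At s = 3: ĝ = (-595/283)·(3) + (891/283)·(1) = -894/283.

ĝ = -3.159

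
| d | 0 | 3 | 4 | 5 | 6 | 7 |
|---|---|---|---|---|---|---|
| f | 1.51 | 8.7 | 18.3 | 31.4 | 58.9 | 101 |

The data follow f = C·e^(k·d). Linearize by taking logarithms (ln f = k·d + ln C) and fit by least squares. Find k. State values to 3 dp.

Taking logs, ln f = k·d + ln C, so regress ln f on d.
AᵀA = [[135.0000, 25.0000]; [25.0000, 6]], rhs = [92.1125, 17.6201]ᵀ  (here Σd = 25.0000, Σ(d)² = 135.0000, Σln f = 17.6201, Σd·ln f = 92.1125).
Δ = 135.0000·6 − (25.0000)² = 185.0000; k = (92.1125·6 − 25.0000·17.6201)/185.0000 = 0.60634, ln C = (135.0000·17.6201 − 25.0000·92.1125)/185.0000 = 0.41028.

k = 0.606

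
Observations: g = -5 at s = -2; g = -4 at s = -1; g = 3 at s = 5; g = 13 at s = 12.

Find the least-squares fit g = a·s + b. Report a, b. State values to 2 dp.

a = 1.28, b = -2.74

The normal system AᵀA·[a, b]ᵀ = Aᵀg is [[174, 14]; [14, 4]]·[a, b]ᵀ = [185, 7]ᵀ.
Δ = 174·4 − 14² = 500.
a = (185·4 − 14·7)/500 = 321/250; b = (174·7 − 14·185)/500 = -343/125.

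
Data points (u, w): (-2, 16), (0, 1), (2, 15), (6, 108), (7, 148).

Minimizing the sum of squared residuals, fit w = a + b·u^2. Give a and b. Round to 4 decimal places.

The normal system MᵀM·[a, b]ᵀ = Mᵀw is [[5, 93]; [93, 3729]]·[a, b]ᵀ = [288, 11264]ᵀ.
Δ = 5·3729 − 93² = 9996.
a = (288·3729 − 93·11264)/9996 = 2200/833; b = (5·11264 − 93·288)/9996 = 7384/2499.

a = 2.6411, b = 2.9548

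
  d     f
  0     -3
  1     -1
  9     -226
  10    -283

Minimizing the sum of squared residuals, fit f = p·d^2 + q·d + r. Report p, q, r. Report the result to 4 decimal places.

Setting ∂/∂p … = 0 gives: 16562·p + 1730·q + 182·r = -46607;  1730·p + 182·q + 20·r = -4865;  182·p + 20·q + 4·r = -513.
Inverting the 3×3 Gram matrix, [p, q, r]ᵀ = [-59/18, 1745/369, -113/41]ᵀ.

p = -3.2778, q = 4.7290, r = -2.7561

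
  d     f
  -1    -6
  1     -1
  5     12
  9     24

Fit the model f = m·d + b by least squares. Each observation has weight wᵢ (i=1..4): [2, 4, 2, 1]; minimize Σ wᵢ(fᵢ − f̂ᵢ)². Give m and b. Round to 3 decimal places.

m = 3.061, b = -3.586

Setting ∂/∂m … = 0 gives: 137·m + 21·b = 344;  21·m + 9·b = 32.
(Σwᵢ·d·d = 137, Σwᵢ·d = 21, Σwᵢ·1 = 9, Σwᵢ·d·f = 344, Σwᵢ·f = 32.)
Eliminating b: 9·(row 1) − 21·(row 2) gives 792·m = 9·344 − 21·32 = 2424, so m = 101/33.
Then b = (32 − 21·(101/33))/9 = -355/99.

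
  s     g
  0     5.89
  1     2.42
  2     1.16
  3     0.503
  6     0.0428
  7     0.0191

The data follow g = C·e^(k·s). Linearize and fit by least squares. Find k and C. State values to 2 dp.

k = -0.82, C = 5.77

Taking logs, ln g = k·s + ln C, so regress ln g on s.
AᵀA = [[99.0000, 19.0000]; [19.0000, 6]], rhs = [-47.4947, -4.9910]ᵀ  (here Σs = 19.0000, Σ(s)² = 99.0000, Σln g = -4.9910, Σs·ln g = -47.4947).
Solving (det = 233.0000): k = -0.81605, ln C = 1.75231, so C = exp(1.75231) = 5.76793.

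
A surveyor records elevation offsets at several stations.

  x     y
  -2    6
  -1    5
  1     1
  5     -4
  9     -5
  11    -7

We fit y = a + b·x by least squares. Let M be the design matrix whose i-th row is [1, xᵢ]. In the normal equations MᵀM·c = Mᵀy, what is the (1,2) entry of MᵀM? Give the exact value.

Row 1 ↔ basis 1, column 2 ↔ basis x, so (MᵀM)_{1,2} = Σᵢ x = (1)·(-2) + (1)·(-1) + (1)·(1) + (1)·(5) + (1)·(9) + (1)·(11) = 23.

23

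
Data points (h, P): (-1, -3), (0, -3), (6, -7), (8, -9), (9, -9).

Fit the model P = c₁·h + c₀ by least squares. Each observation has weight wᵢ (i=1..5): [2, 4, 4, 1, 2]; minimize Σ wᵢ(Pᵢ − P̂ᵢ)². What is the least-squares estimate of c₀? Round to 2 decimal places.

Entries of AᵀWA: Σwᵢ·h·h = 372, Σwᵢ·h = 48, Σwᵢ·1 = 13.
Right-hand side: Σwᵢ·h·P = -396, Σwᵢ·P = -73.
So AᵀWA·[c₁, c₀]ᵀ = AᵀWP: [[372, 48]; [48, 13]]·[c₁, c₀]ᵀ = [-396, -73]ᵀ.
Δ = 372·13 − 48² = 2532.
c₁ = ((-396)·13 − 48·(-73))/2532 = -137/211; c₀ = (372·(-73) − 48·(-396))/2532 = -679/211.

c₀ = -3.22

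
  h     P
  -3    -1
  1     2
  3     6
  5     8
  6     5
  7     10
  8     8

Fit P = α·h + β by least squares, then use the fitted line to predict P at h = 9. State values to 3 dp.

P̂ = 10.084

Sums needed: Σh·h = 193, Σh = 27, Σ1 = 7.
And Σh·P = 227, ΣP = 38.
Δ = 193·7 − 27² = 622.
α = (227·7 − 27·38)/622 = 563/622; β = (193·38 − 27·227)/622 = 1205/622.
At h = 9: P̂ = (563/622)·(9) + (1205/622)·(1) = 3136/311.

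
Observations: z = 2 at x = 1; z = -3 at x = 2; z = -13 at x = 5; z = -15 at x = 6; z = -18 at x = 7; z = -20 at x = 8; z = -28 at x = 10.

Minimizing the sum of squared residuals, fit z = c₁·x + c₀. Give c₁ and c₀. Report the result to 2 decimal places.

c₁ = -3.17, c₀ = 4.10

MᵀM·[c₁, c₀]ᵀ = Mᵀz reads: 279·c₁ + 39·c₀ = -725;  39·c₁ + 7·c₀ = -95.
(Σx·x = 279, Σx = 39, Σ1 = 7, Σx·z = -725, Σz = -95.)
det = 279·7 − 39² = 432.
c₁ = ((-725)·7 − 39·(-95))/432 = -685/216; c₀ = (279·(-95) − 39·(-725))/432 = 295/72.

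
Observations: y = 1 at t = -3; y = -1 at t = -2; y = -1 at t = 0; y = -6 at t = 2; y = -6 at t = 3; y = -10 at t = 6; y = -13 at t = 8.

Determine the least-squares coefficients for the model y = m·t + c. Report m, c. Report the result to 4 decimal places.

The normal system XᵀX·[m, c]ᵀ = Xᵀy is [[126, 14]; [14, 7]]·[m, c]ᵀ = [-195, -36]ᵀ.
Eliminating c: 7·(row 1) − 14·(row 2) gives 686·m = 7·(-195) − 14·(-36) = -861, so m = -123/98.
Then c = ((-36) − 14·(-123/98))/7 = -129/49.

m = -1.2551, c = -2.6327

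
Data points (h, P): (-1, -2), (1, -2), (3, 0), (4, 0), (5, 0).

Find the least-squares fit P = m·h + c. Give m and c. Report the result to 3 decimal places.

m = 0.414, c = -1.793

The normal system XᵀX·[m, c]ᵀ = XᵀP is [[52, 12]; [12, 5]]·[m, c]ᵀ = [0, -4]ᵀ.
Determinant 52·5 − 12² = 116.
m = (0·5 − 12·(-4))/116 = 12/29; c = (52·(-4) − 12·0)/116 = -52/29.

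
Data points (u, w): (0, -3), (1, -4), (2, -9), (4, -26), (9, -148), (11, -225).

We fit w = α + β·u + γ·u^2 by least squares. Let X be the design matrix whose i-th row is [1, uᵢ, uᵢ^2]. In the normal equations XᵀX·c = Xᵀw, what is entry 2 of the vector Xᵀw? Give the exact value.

Entry 2 ↔ basis u, so (Xᵀw)_{2} = Σᵢ (u)·wᵢ = (0)·(-3) + (1)·(-4) + (2)·(-9) + (4)·(-26) + (9)·(-148) + (11)·(-225) = -3933.

-3933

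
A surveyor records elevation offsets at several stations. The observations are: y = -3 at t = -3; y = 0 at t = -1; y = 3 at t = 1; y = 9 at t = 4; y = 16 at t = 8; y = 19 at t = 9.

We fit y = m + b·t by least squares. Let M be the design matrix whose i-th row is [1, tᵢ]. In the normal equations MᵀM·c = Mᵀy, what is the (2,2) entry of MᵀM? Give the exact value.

172

Row 2 ↔ basis t, column 2 ↔ basis t, so (MᵀM)_{2,2} = Σᵢ (t)·(t) = (-3)·(-3) + (-1)·(-1) + (1)·(1) + (4)·(4) + (8)·(8) + (9)·(9) = 172.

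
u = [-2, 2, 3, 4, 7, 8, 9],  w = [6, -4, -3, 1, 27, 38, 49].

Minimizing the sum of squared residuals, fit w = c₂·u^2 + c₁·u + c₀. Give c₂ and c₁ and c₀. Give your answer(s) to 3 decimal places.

c₂ = 0.945, c₁ = -2.547, c₀ = -3.068

From the data, Σu^2·u^2 = 13427, Σu^2·u = 1675, Σu^2 = 227, Σu·u = 227, Σu = 31, Σ1 = 7.
Moment sums: Σu^2·w = 7721, Σu·w = 909, Σw = 114.
Solving the 3×3 system (Gaussian elimination) gives c₂ = 158135/167412, c₁ = -426319/167412, c₀ = -42807/13951.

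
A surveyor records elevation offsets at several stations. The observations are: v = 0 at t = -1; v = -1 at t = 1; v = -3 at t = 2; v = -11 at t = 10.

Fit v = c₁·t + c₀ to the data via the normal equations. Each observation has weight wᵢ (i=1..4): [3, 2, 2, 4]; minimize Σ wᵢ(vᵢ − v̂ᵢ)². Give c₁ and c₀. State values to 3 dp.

c₁ = -1.024, c₀ = -0.725

Compute the Gram sums: Σwᵢ·t·t = 413, Σwᵢ·t = 43, Σwᵢ·1 = 11.
For AᵀWv: Σwᵢ·t·v = -454, Σwᵢ·v = -52.
Normal equations: [[413, 43]; [43, 11]]·[c₁, c₀]ᵀ = [-454, -52]ᵀ.
Eliminating c₀: 11·(row 1) − 43·(row 2) gives 2694·c₁ = 11·(-454) − 43·(-52) = -2758, so c₁ = -1379/1347.
Then c₀ = ((-52) − 43·(-1379/1347))/11 = -977/1347.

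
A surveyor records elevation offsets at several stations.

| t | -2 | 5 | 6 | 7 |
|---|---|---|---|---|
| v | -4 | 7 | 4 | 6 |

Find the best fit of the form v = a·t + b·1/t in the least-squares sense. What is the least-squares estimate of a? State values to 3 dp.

a = 0.761

With design matrix A, AᵀA = [[114, 4]; [4, 7457/22050]] and Aᵀv = [109, 517/105]ᵀ.
Determinant 114·(7457/22050) − 4² = 82883/3675.
a = (109·(7457/22050) − 4·(517/105))/(82883/3675) = 378533/497298; b = (114·(517/105) − 4·109)/(82883/3675) = 460530/82883.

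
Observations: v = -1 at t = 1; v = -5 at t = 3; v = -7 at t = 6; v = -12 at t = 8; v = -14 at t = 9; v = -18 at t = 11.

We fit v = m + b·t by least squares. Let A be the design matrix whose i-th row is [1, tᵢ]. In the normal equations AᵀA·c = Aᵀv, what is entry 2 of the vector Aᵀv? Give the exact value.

Entry 2 ↔ basis t, so (Aᵀv)_{2} = Σᵢ (t)·vᵢ = (1)·(-1) + (3)·(-5) + (6)·(-7) + (8)·(-12) + (9)·(-14) + (11)·(-18) = -478.

-478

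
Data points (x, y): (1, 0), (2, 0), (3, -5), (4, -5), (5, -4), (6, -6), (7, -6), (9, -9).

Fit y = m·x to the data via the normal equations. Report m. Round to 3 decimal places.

AᵀA·[m]ᵀ = Aᵀy reads: 221·m = -214.
(Σx·x = 221, Σx·y = -214.)
m = (-214)/221 = -0.968326.

m = -0.968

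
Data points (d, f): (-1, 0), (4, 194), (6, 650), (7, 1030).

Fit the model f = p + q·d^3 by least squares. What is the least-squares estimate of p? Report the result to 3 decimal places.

p = 2.746

The normal system MᵀM·[p, q]ᵀ = Mᵀf is [[4, 622]; [622, 168402]]·[p, q]ᵀ = [1874, 506106]ᵀ.
det = 4·168402 − 622² = 286724.
p = (1874·168402 − 622·506106)/286724 = 4578/1667; q = (4·506106 − 622·1874)/286724 = 4993/1667.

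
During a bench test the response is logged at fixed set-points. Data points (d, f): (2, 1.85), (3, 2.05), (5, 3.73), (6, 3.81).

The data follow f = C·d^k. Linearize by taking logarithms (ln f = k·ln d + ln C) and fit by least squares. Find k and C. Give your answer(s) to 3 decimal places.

k = 0.743, C = 1.033

Taking logs, ln f = k·ln d + ln C, so regress ln f on ln d.
AᵀA = [[7.4881, 5.1930]; [5.1930, 4]], rhs = [5.7304, 3.9871]ᵀ  (here Σln d = 5.1930, Σ(ln d)² = 7.4881, Σln f = 3.9871, Σln d·ln f = 5.7304).
Solving (det = 2.9856): k = 0.74259, ln C = 0.03270, so C = exp(0.03270) = 1.03324.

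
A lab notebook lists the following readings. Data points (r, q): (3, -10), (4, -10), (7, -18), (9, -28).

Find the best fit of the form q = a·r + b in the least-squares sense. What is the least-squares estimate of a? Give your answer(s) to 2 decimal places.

a = -3.01

XᵀX·[a, b]ᵀ = Xᵀq reads: 155·a + 23·b = -448;  23·a + 4·b = -66.
Determinant 155·4 − 23² = 91.
a = ((-448)·4 − 23·(-66))/91 = -274/91; b = (155·(-66) − 23·(-448))/91 = 74/91.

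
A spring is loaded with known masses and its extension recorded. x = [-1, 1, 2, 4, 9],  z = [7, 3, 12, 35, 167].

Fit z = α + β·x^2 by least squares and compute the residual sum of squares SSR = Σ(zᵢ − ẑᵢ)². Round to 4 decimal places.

SSR = 8.8963

Sums needed: Σ1 = 5, Σx^2 = 103, Σx^2·x^2 = 6835.
Moment sums: Σz = 224, Σx^2·z = 14145.
det = 5·6835 − 103² = 23566.
α = (224·6835 − 103·14145)/23566 = 74105/23566; β = (5·14145 − 103·224)/23566 = 47653/23566.
Residuals: 21602/11783, -25530/11783, 18075/23566, -11743/23566, 762/11783; SSR = 209651/23566.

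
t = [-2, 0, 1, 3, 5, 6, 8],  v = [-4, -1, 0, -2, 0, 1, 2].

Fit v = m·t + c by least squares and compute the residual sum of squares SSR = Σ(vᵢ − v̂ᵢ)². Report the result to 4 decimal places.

SSR = 6.6617

Entries of AᵀA: Σt·t = 139, Σt = 21, Σ1 = 7.
For Aᵀv: Σt·v = 24, Σv = -4.
So AᵀA·[m, c]ᵀ = Aᵀv: [[139, 21]; [21, 7]]·[m, c]ᵀ = [24, -4]ᵀ.
Δ = 139·7 − 21² = 532.
m = (24·7 − 21·(-4))/532 = 9/19; c = (139·(-4) − 21·24)/532 = -265/133.
Residuals: -141/133, 132/133, 202/133, -10/7, -50/133, 20/133, 27/133; SSR = 886/133.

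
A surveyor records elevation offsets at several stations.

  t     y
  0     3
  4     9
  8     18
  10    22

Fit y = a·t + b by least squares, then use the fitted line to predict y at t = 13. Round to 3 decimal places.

ŷ = 27.492

Sums needed: Σt·t = 180, Σt = 22, Σ1 = 4.
For Mᵀy: Σt·y = 400, Σy = 52.
So MᵀM·[a, b]ᵀ = Mᵀy: [[180, 22]; [22, 4]]·[a, b]ᵀ = [400, 52]ᵀ.
Δ = 180·4 − 22² = 236.
a = (400·4 − 22·52)/236 = 114/59; b = (180·52 − 22·400)/236 = 140/59.
At t = 13: ŷ = (114/59)·(13) + (140/59)·(1) = 1622/59.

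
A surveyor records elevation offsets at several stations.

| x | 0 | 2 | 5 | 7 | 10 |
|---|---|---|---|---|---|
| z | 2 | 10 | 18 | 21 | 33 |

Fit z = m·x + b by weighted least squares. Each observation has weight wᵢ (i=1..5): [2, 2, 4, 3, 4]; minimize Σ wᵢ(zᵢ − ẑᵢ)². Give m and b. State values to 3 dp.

m = 2.954, b = 2.662

Entries of MᵀWM: Σwᵢ·x·x = 655, Σwᵢ·x = 85, Σwᵢ·1 = 15.
Right-hand side: Σwᵢ·x·z = 2161, Σwᵢ·z = 291.
det = 655·15 − 85² = 2600.
m = (2161·15 − 85·291)/2600 = 192/65; b = (655·291 − 85·2161)/2600 = 173/65.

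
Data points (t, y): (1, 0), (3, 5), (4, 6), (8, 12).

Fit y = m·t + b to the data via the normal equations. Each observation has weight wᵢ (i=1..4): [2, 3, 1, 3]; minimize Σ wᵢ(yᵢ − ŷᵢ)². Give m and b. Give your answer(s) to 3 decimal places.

Sums needed: Σwᵢ·t·t = 237, Σwᵢ·t = 39, Σwᵢ·1 = 9.
Right-hand side: Σwᵢ·t·y = 357, Σwᵢ·y = 57.
Eliminating b: 9·(row 1) − 39·(row 2) gives 612·m = 9·357 − 39·57 = 990, so m = 55/34.
Then b = (57 − 39·(55/34))/9 = -23/34.

m = 1.618, b = -0.676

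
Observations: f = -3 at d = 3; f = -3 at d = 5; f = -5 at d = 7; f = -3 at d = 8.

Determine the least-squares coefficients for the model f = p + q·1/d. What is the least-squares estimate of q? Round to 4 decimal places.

With design matrix X, XᵀX = [[4, 673/840]; [673/840, 132049/705600]] and Xᵀf = [-14, -753/280]ᵀ.
Determinant 4·(132049/705600) − (673/840)² = 8363/78400.
p = ((-14)·(132049/705600) − (673/840)·(-753/280))/(8363/78400) = -328379/75267; q = (4·(-753/280) − (673/840)·(-14))/(8363/78400) = 108080/25089.

q = 4.3079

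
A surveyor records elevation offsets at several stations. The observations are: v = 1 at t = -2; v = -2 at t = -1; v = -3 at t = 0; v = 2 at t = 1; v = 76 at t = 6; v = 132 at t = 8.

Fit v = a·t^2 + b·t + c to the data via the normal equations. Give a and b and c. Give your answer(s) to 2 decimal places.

a = 1.85, b = 1.98, c = -2.30

Forming XᵀX = [[5410, 720, 106]; [720, 106, 12]; [106, 12, 6]] and Xᵀv = [11188, 1514, 206]ᵀ gives XᵀX·[a, b, c]ᵀ = Xᵀv.
Row-reducing yields a = 44381/23998, b = 23782/11999, c = -55261/23998.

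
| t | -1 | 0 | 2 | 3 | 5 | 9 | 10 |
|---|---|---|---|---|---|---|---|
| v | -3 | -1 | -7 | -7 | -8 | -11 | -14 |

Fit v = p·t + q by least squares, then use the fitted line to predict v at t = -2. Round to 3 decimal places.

From the data, Σt·t = 220, Σt = 28, Σ1 = 7.
Right-hand side: Σt·v = -311, Σv = -51.
XᵀX·[p, q]ᵀ = Xᵀv becomes [[220, 28]; [28, 7]]·[p, q]ᵀ = [-311, -51]ᵀ.
Δ = 220·7 − 28² = 756.
p = ((-311)·7 − 28·(-51))/756 = -107/108; q = (220·(-51) − 28·(-311))/756 = -628/189.
At t = -2: v̂ = (-107/108)·(-2) + (-628/189)·(1) = -169/126.

v̂ = -1.341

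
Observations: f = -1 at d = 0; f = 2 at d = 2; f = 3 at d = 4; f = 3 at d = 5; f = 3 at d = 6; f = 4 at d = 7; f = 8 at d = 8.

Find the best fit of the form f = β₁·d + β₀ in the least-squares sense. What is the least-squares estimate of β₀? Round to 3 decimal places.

Normal-equation sums: Σd·d = 194, Σd = 32, Σ1 = 7.
For Xᵀf: Σd·f = 141, Σf = 22.
XᵀX·[β₁, β₀]ᵀ = Xᵀf becomes [[194, 32]; [32, 7]]·[β₁, β₀]ᵀ = [141, 22]ᵀ.
Δ = 194·7 − 32² = 334.
β₁ = (141·7 − 32·22)/334 = 283/334; β₀ = (194·22 − 32·141)/334 = -122/167.

β₀ = -0.731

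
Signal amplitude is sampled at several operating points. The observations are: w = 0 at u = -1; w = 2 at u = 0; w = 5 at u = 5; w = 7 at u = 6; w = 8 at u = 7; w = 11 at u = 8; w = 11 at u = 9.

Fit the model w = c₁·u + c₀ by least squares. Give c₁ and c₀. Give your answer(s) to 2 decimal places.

c₁ = 1.06, c₀ = 1.14

Forming MᵀM = [[256, 34]; [34, 7]] and Mᵀw = [310, 44]ᵀ gives MᵀM·[c₁, c₀]ᵀ = Mᵀw.
Eliminating c₀: 7·(row 1) − 34·(row 2) gives 636·c₁ = 7·310 − 34·44 = 674, so c₁ = 337/318.
Then c₀ = (44 − 34·(337/318))/7 = 181/159.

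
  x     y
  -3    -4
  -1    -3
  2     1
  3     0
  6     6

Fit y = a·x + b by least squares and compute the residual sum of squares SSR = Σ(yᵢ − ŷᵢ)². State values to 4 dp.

With design matrix M, MᵀM = [[59, 7]; [7, 5]] and Mᵀy = [53, 0]ᵀ.
Determinant 59·5 − 7² = 246.
a = (53·5 − 7·0)/246 = 265/246; b = (59·0 − 7·53)/246 = -371/246.
Residuals: 91/123, -17/41, 29/82, -212/123, 257/246; SSR = 1207/246.

SSR = 4.9065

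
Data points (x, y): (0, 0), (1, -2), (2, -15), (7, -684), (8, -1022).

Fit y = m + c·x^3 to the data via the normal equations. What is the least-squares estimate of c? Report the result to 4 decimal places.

c = -1.9963

Compute the Gram sums: Σ1 = 5, Σx^3 = 864, Σx^3·x^3 = 379858.
And Σy = -1723, Σx^3·y = -757998.
Δ = 5·379858 − 864² = 1152794.
m = ((-1723)·379858 − 864·(-757998))/1152794 = 207469/576397; c = (5·(-757998) − 864·(-1723))/1152794 = -1150659/576397.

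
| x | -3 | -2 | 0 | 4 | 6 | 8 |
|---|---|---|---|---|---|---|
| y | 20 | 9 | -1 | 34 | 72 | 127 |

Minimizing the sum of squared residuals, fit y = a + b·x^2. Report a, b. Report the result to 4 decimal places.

Sums needed: Σ1 = 6, Σx^2 = 129, Σx^2·x^2 = 5745.
For Aᵀy: Σy = 261, Σx^2·y = 11480.
Determinant 6·5745 − 129² = 17829.
a = (261·5745 − 129·11480)/17829 = 6175/5943; b = (6·11480 − 129·261)/17829 = 11737/5943.

a = 1.0390, b = 1.9749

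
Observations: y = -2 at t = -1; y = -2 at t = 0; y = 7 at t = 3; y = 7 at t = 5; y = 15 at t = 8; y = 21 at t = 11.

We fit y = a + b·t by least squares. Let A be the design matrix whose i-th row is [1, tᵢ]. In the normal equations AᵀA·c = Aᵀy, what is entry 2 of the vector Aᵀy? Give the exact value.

Entry 2 ↔ basis t, so (Aᵀy)_{2} = Σᵢ (t)·yᵢ = (-1)·(-2) + (0)·(-2) + (3)·(7) + (5)·(7) + (8)·(15) + (11)·(21) = 409.

409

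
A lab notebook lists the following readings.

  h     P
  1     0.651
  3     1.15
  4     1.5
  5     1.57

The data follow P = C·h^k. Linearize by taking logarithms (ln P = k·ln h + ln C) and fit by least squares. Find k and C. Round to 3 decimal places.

Taking logs, ln P = k·ln h + ln C, so regress ln P on ln h.
XᵀX = [[5.7191, 4.0943]; [4.0943, 4]], rhs = [1.4416, 0.5671]ᵀ  (here Σln h = 4.0943, Σ(ln h)² = 5.7191, Σln P = 0.5671, Σln h·ln P = 1.4416).
Slope k = (n·Σln h·ln P − Σln h·Σln P)/(n·Σ(ln h)² − (Σln h)²) = (4·1.4416 − 4.0943·0.5671)/6.1125 = 0.56355; ln C = (Σln P − k·Σln h)/n = -0.43508, so C = exp(-0.43508) = 0.64721.

k = 0.564, C = 0.647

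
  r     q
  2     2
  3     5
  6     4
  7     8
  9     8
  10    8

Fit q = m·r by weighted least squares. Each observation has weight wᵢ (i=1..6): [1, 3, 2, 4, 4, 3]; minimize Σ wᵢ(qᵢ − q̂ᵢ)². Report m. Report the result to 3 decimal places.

Sums needed: Σwᵢ·r·r = 923.
Moment sums: Σwᵢ·r·q = 849.
Hence m = 849 / 923 ≈ 0.919827.

m = 0.920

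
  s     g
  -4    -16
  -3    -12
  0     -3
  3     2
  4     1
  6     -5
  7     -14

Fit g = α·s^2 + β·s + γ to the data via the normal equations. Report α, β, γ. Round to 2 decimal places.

α = -0.53, β = 2.10, γ = -0.39

From the data, Σs^2·s^2 = 4371, Σs^2·s = 559, Σs^2 = 135, Σs·s = 135, Σs = 13, Σ1 = 7.
Right-hand side: Σs^2·g = -1196, Σs·g = -18, Σg = -47.
So AᵀA·[α, β, γ]ᵀ = Aᵀg: [[4371, 559, 135]; [559, 135, 13]; [135, 13, 7]]·[α, β, γ]ᵀ = [-1196, -18, -47]ᵀ.
Row-reducing yields α = -187113/353122, β = 741049/353122, γ = -69294/176561.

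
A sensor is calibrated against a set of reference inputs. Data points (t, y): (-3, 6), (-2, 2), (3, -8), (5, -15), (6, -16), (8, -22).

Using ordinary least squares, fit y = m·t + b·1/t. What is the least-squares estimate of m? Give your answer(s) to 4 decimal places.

Entries of AᵀA: Σt·t = 147, Σt·1/t = 6, Σ1/t·1/t = 889/1600.
Moment sums: Σt·y = -393, Σ1/t·y = -169/12.
Normal equations: [[147, 6]; [6, 889/1600]]·[m, b]ᵀ = [-393, -169/12]ᵀ.
Eliminating b: (889/1600)·(row 1) − 6·(row 2) gives (73083/1600)·m = (889/1600)·(-393) − 6·(-169/12) = -214177/1600, so m = -214177/73083.
Then b = ((-169/12) − 6·(-214177/73083))/(889/1600) = 460400/73083.

m = -2.9306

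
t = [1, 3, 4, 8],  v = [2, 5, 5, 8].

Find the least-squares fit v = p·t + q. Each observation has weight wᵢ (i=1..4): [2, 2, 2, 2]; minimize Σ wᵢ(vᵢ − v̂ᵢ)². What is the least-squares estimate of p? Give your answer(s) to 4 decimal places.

Entries of MᵀWM: Σwᵢ·t·t = 180, Σwᵢ·t = 32, Σwᵢ·1 = 8.
Moment sums: Σwᵢ·t·v = 202, Σwᵢ·v = 40.
Δ = 180·8 − 32² = 416.
p = (202·8 − 32·40)/416 = 21/26; q = (180·40 − 32·202)/416 = 23/13.

p = 0.8077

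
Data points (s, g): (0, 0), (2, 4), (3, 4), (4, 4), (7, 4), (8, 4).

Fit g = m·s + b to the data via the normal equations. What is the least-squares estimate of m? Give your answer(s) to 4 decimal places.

m = 0.3478

Compute the Gram sums: Σs·s = 142, Σs = 24, Σ1 = 6.
For Xᵀg: Σs·g = 96, Σg = 20.
Δ = 142·6 − 24² = 276.
m = (96·6 − 24·20)/276 = 8/23; b = (142·20 − 24·96)/276 = 134/69.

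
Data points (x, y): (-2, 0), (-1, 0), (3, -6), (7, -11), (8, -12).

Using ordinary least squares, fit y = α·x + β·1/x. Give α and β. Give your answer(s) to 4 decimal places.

α = -1.5842, β = 2.0397

With design matrix A, AᵀA = [[127, 5]; [5, 39433/28224]] and Aᵀy = [-191, -71/14]ᵀ.
Determinant 127·(39433/28224) − 5² = 4302391/28224.
α = ((-191)·(39433/28224) − 5·(-71/14))/(4302391/28224) = -6816023/4302391; β = (127·(-71/14) − 5·(-191))/(4302391/28224) = 8775648/4302391.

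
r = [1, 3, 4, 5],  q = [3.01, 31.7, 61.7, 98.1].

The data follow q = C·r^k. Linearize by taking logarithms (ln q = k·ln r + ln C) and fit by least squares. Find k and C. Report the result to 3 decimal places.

k = 2.168, C = 2.996

Let Y = ln q. Fitting Y = k·ln r + ln C by least squares:
XᵀX = [[5.7191, 4.0943]; [4.0943, 4]], rhs = [16.8927, 13.2665]ᵀ  (here Σln r = 4.0943, Σ(ln r)² = 5.7191, Σln q = 13.2665, Σln r·ln q = 16.8927).
Δ = 5.7191·4 − (4.0943)² = 6.1125; k = (16.8927·4 − 4.0943·13.2665)/6.1125 = 2.16818, ln C = (5.7191·13.2665 − 4.0943·16.8927)/6.1125 = 1.09731, so C = exp(1.09731) = 2.99610.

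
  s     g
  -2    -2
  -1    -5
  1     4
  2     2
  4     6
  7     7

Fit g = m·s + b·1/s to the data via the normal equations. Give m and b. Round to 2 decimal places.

Normal-equation sums: Σs·s = 75, Σs·1/s = 6, Σ1/s·1/s = 2025/784.
For Aᵀg: Σs·g = 90, Σ1/s·g = 27/2.
det = 75·(2025/784) − 6² = 123651/784.
m = (90·(2025/784) − 6·(27/2))/(123651/784) = 13194/13739; b = (75·(27/2) − 6·90)/(123651/784) = 41160/13739.

m = 0.96, b = 3.00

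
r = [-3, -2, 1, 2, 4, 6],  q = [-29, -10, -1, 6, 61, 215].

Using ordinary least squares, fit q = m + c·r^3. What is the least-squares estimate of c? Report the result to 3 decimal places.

c = 1.004

Normal-equation sums: Σ1 = 6, Σr^3 = 254, Σr^3·r^3 = 51610.
For Aᵀq: Σq = 242, Σr^3·q = 51254.
So AᵀA·[m, c]ᵀ = Aᵀq: [[6, 254]; [254, 51610]]·[m, c]ᵀ = [242, 51254]ᵀ.
Eliminating c: 51610·(row 1) − 254·(row 2) gives 245144·m = 51610·242 − 254·51254 = -528896, so m = -66112/30643.
Then c = (51254 − 254·(-66112/30643))/51610 = 30757/30643.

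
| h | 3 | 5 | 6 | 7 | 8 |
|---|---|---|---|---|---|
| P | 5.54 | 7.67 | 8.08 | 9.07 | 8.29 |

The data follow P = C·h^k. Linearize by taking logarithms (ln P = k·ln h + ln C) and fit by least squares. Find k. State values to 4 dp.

Taking logs, ln P = k·ln h + ln C, so regress ln P on ln h.
Over the data: Σln h = 8.5252, Σ(ln h)² = 15.1183, Σln P = 10.1587, Σln h·ln P = 17.5922.
Normal system: [[15.1183, 8.5252]; [8.5252, 5]]·[k, ln C]ᵀ = [17.5922, 10.1587]ᵀ.
Solving (det = 2.9130): k = 0.46564, ln C = 1.23781.

k = 0.4656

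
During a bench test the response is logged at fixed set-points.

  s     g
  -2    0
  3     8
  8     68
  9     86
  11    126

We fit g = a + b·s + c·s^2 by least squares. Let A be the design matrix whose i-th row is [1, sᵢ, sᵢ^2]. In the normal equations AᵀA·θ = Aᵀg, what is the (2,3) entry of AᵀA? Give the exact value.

2591

Row 2 ↔ basis s, column 3 ↔ basis s^2, so (AᵀA)_{2,3} = Σᵢ (s)·(s^2) = (-2)·(4) + (3)·(9) + (8)·(64) + (9)·(81) + (11)·(121) = 2591.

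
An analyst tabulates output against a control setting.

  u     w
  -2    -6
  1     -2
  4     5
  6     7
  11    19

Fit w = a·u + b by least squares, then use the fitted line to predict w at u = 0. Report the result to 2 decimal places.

ŵ = -3.11

Sums needed: Σu·u = 178, Σu = 20, Σ1 = 5.
Moment sums: Σu·w = 281, Σw = 23.
Normal equations: [[178, 20]; [20, 5]]·[a, b]ᵀ = [281, 23]ᵀ.
Determinant 178·5 − 20² = 490.
a = (281·5 − 20·23)/490 = 27/14; b = (178·23 − 20·281)/490 = -109/35.
At u = 0: ŵ = (27/14)·(0) + (-109/35)·(1) = -109/35.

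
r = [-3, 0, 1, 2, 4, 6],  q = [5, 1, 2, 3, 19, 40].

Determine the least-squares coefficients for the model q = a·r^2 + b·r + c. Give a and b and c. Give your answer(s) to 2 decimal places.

a = 0.97, b = 0.92, c = -0.50

MᵀM·[a, b, c]ᵀ = Mᵀq reads: 1650·a + 262·b + 66·c = 1803;  262·a + 66·b + 10·c = 309;  66·a + 10·b + 6·c = 70.
(Σr^2·r^2 = 1650, Σr^2·r = 262, Σr^2 = 66, Σr·r = 66, Σr = 10, Σ1 = 6, Σr^2·q = 1803, Σr·q = 309, Σq = 70.)
Solving the 3×3 system (Gaussian elimination) gives a = 3259/3372, b = 1035/1124, c = -421/843.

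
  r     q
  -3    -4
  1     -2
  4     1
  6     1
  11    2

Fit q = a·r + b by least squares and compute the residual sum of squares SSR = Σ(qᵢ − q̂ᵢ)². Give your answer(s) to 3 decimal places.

SSR = 2.996

Normal-equation sums: Σr·r = 183, Σr = 19, Σ1 = 5.
For Mᵀq: Σr·q = 42, Σq = -2.
So MᵀM·[a, b]ᵀ = Mᵀq: [[183, 19]; [19, 5]]·[a, b]ᵀ = [42, -2]ᵀ.
Δ = 183·5 − 19² = 554.
a = (42·5 − 19·(-2))/554 = 124/277; b = (183·(-2) − 19·42)/554 = -582/277.
Residuals: -154/277, -96/277, 363/277, 115/277, -228/277; SSR = 830/277.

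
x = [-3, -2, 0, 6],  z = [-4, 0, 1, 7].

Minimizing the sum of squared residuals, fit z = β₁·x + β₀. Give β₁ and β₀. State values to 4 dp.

Compute the Gram sums: Σx·x = 49, Σx = 1, Σ1 = 4.
And Σx·z = 54, Σz = 4.
Normal equations: [[49, 1]; [1, 4]]·[β₁, β₀]ᵀ = [54, 4]ᵀ.
Δ = 49·4 − 1² = 195.
β₁ = (54·4 − 1·4)/195 = 212/195; β₀ = (49·4 − 1·54)/195 = 142/195.

β₁ = 1.0872, β₀ = 0.7282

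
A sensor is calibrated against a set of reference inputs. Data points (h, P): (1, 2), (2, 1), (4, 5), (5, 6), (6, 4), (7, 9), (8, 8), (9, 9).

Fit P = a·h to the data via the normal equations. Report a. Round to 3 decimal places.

a = 1.036

The normal equations are: 276·a = 286.
(Σh·h = 276, Σh·P = 286.)
Hence a = 286 / 276 ≈ 1.03623.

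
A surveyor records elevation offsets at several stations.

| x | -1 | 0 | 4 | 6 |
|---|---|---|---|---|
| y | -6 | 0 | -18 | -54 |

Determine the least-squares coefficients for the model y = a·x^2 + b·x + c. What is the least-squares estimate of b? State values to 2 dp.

b = 4.24

Entries of AᵀA: Σx^2·x^2 = 1553, Σx^2·x = 279, Σx^2 = 53, Σx·x = 53, Σx = 9, Σ1 = 4.
For Aᵀy: Σx^2·y = -2238, Σx·y = -390, Σy = -78.
AᵀA·[a, b, c]ᵀ = Aᵀy becomes [[1553, 279, 53]; [279, 53, 9]; [53, 9, 4]]·[a, b, c]ᵀ = [-2238, -390, -78]ᵀ.
Solving the 3×3 system (Gaussian elimination) gives a = -5181/2342, b = 9933/2342, c = 315/1171.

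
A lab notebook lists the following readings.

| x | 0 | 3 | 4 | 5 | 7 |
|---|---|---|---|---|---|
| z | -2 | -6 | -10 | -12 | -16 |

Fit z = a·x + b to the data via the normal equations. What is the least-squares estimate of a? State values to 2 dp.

a = -2.06

Normal-equation sums: Σx·x = 99, Σx = 19, Σ1 = 5.
And Σx·z = -230, Σz = -46.
Normal equations: [[99, 19]; [19, 5]]·[a, b]ᵀ = [-230, -46]ᵀ.
det = 99·5 − 19² = 134.
a = ((-230)·5 − 19·(-46))/134 = -138/67; b = (99·(-46) − 19·(-230))/134 = -92/67.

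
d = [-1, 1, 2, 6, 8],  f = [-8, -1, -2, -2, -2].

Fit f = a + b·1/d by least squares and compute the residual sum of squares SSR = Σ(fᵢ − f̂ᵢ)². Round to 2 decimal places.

SSR = 4.00

Compute the Gram sums: Σ1 = 5, Σ1/d = 19/24, Σ1/d·1/d = 1321/576.
Moment sums: Σf = -15, Σ1/d·f = 65/12.
Normal equations: [[5, 19/24]; [19/24, 1321/576]]·[a, b]ᵀ = [-15, 65/12]ᵀ.
Determinant 5·(1321/576) − (19/24)² = 1561/144.
a = ((-15)·(1321/576) − (19/24)·(65/12))/(1561/144) = -22285/6244; b = (5·(65/12) − (19/24)·(-15))/(1561/144) = 5610/1561.
Residuals: -5227/6244, -6399/6244, -1423/6244, 6057/6244, 1748/1561; SSR = 24963/6244.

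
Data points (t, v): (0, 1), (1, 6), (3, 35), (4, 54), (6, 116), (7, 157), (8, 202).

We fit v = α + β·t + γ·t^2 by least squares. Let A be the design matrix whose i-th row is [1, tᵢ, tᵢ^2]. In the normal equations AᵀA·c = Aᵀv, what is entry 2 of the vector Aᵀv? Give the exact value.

3738

Entry 2 ↔ basis t, so (Aᵀv)_{2} = Σᵢ (t)·vᵢ = (0)·(1) + (1)·(6) + (3)·(35) + (4)·(54) + (6)·(116) + (7)·(157) + (8)·(202) = 3738.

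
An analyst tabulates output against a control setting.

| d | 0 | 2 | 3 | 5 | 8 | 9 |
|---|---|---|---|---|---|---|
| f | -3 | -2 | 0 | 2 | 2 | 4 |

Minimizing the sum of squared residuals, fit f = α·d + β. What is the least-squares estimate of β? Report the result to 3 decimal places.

β = -2.756

From the data, Σd·d = 183, Σd = 27, Σ1 = 6.
Moment sums: Σd·f = 58, Σf = 3.
XᵀX·[α, β]ᵀ = Xᵀf becomes [[183, 27]; [27, 6]]·[α, β]ᵀ = [58, 3]ᵀ.
Eliminating β: 6·(row 1) − 27·(row 2) gives 369·α = 6·58 − 27·3 = 267, so α = 89/123.
Then β = (3 − 27·(89/123))/6 = -113/41.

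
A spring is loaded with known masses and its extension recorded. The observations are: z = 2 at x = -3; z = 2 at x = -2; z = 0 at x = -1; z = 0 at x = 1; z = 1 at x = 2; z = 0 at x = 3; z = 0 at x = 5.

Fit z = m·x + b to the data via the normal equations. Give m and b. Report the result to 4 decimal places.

m = -0.2341, b = 0.8815

From the data, Σx·x = 53, Σx = 5, Σ1 = 7.
And Σx·z = -8, Σz = 5.
Normal equations: [[53, 5]; [5, 7]]·[m, b]ᵀ = [-8, 5]ᵀ.
Δ = 53·7 − 5² = 346.
m = ((-8)·7 − 5·5)/346 = -81/346; b = (53·5 − 5·(-8))/346 = 305/346.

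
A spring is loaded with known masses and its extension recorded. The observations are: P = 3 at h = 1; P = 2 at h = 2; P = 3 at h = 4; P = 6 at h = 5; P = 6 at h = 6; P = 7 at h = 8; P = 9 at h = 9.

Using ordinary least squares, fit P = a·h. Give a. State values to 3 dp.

a = 0.978

Sums needed: Σh·h = 227.
Right-hand side: Σh·P = 222.
a = 222/227 = 0.977974.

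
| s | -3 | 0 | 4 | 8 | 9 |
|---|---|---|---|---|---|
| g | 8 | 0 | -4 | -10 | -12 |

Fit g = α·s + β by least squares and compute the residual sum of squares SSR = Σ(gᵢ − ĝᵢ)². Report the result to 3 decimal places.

SSR = 6.023

The normal equations are: 170·α + 18·β = -228;  18·α + 5·β = -18.
(Σs·s = 170, Σs = 18, Σ1 = 5, Σs·g = -228, Σg = -18.)
Eliminating β: 5·(row 1) − 18·(row 2) gives 526·α = 5·(-228) − 18·(-18) = -816, so α = -408/263.
Then β = ((-18) − 18·(-408/263))/5 = 522/263.
Residuals: 358/263, -522/263, 58/263, 112/263, -6/263; SSR = 1584/263.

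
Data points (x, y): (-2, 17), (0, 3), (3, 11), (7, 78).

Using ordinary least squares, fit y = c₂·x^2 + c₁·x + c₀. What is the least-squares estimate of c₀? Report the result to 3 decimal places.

c₀ = 2.789

Setting ∂/∂c₂ … = 0 gives: 2498·c₂ + 362·c₁ + 62·c₀ = 3989;  362·c₂ + 62·c₁ + 8·c₀ = 545;  62·c₂ + 8·c₁ + 4·c₀ = 109.
Inverting the 3×3 Gram matrix, [c₂, c₁, c₀]ᵀ = [847/426, -677/213, 198/71]ᵀ.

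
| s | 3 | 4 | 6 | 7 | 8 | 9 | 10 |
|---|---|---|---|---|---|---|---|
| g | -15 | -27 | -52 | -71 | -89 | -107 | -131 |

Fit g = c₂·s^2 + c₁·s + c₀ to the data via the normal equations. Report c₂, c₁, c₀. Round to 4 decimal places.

c₂ = -0.9366, c₁ = -4.2688, c₀ = 5.8754

Sums needed: Σs^2·s^2 = 24691, Σs^2·s = 2891, Σs^2 = 355, Σs·s = 355, Σs = 47, Σ1 = 7.
Right-hand side: Σs^2·g = -33381, Σs·g = -3947, Σg = -492.
XᵀX·[c₂, c₁, c₀]ᵀ = Xᵀg becomes [[24691, 2891, 355]; [2891, 355, 47]; [355, 47, 7]]·[c₂, c₁, c₀]ᵀ = [-33381, -3947, -492]ᵀ.
Row-reducing yields c₂ = -3383/3612, c₁ = -15419/3612, c₀ = 3537/602.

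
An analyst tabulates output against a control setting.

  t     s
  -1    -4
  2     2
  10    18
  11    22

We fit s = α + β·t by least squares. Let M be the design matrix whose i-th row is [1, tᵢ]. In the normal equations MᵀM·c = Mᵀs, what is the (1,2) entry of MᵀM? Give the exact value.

22

Row 1 ↔ basis 1, column 2 ↔ basis t, so (MᵀM)_{1,2} = Σᵢ t = (1)·(-1) + (1)·(2) + (1)·(10) + (1)·(11) = 22.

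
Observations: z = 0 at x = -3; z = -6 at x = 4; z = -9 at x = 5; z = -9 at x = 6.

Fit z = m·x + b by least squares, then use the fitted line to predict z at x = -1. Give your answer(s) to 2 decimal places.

MᵀM·[m, b]ᵀ = Mᵀz reads: 86·m + 12·b = -123;  12·m + 4·b = -24.
(Σx·x = 86, Σx = 12, Σ1 = 4, Σx·z = -123, Σz = -24.)
Eliminating b: 4·(row 1) − 12·(row 2) gives 200·m = 4·(-123) − 12·(-24) = -204, so m = -51/50.
Then b = ((-24) − 12·(-51/50))/4 = -147/50.
At x = -1: ẑ = (-51/50)·(-1) + (-147/50)·(1) = -48/25.

ẑ = -1.92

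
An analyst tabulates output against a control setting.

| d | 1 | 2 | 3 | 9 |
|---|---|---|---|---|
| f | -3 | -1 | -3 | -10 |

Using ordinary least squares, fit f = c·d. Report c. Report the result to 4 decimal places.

c = -1.0947

Forming XᵀX = [[95]] and Xᵀf = [-104]ᵀ gives XᵀX·[c]ᵀ = Xᵀf.
c = (-104)/95 = -1.09474.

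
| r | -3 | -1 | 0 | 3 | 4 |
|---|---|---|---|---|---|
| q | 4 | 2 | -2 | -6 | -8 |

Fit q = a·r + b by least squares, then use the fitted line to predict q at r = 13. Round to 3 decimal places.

Sums needed: Σr·r = 35, Σr = 3, Σ1 = 5.
For Xᵀq: Σr·q = -64, Σq = -10.
So XᵀX·[a, b]ᵀ = Xᵀq: [[35, 3]; [3, 5]]·[a, b]ᵀ = [-64, -10]ᵀ.
Eliminating b: 5·(row 1) − 3·(row 2) gives 166·a = 5·(-64) − 3·(-10) = -290, so a = -145/83.
Then b = ((-10) − 3·(-145/83))/5 = -79/83.
At r = 13: q̂ = (-145/83)·(13) + (-79/83)·(1) = -1964/83.

q̂ = -23.663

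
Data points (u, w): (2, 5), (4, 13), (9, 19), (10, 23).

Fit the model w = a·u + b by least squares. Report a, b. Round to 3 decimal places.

a = 1.966, b = 2.709

Sums needed: Σu·u = 201, Σu = 25, Σ1 = 4.
Right-hand side: Σu·w = 463, Σw = 60.
MᵀM·[a, b]ᵀ = Mᵀw becomes [[201, 25]; [25, 4]]·[a, b]ᵀ = [463, 60]ᵀ.
det = 201·4 − 25² = 179.
a = (463·4 − 25·60)/179 = 352/179; b = (201·60 − 25·463)/179 = 485/179.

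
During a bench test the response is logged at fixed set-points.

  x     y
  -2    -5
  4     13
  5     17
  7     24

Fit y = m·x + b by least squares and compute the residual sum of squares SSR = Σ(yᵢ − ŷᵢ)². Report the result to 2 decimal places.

The normal equations are: 94·m + 14·b = 315;  14·m + 4·b = 49.
(Σx·x = 94, Σx = 14, Σ1 = 4, Σx·y = 315, Σy = 49.)
Eliminating b: 4·(row 1) − 14·(row 2) gives 180·m = 4·315 − 14·49 = 574, so m = 287/90.
Then b = (49 − 14·(287/90))/4 = 49/45.
Residuals: 13/45, -38/45, -1/30, 53/90; SSR = 103/90.

SSR = 1.14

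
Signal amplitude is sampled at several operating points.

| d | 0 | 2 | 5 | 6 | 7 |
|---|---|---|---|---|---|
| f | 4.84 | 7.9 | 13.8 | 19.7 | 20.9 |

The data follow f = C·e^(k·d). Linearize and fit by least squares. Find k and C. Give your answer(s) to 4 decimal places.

k = 0.2136, C = 4.9689

Let Y = ln f. Fitting Y = k·d + ln C by least squares:
XᵀX = [[114.0000, 20.0000]; [20.0000, 5]], rhs = [56.4190, 12.2888]ᵀ  (here Σd = 20.0000, Σ(d)² = 114.0000, Σln f = 12.2888, Σd·ln f = 56.4190).
Slope k = (n·Σd·ln f − Σd·Σln f)/(n·Σ(d)² − (Σd)²) = (5·56.4190 − 20.0000·12.2888)/170.0000 = 0.21364; ln C = (Σln f − k·Σd)/n = 1.60320, so C = exp(1.60320) = 4.96892.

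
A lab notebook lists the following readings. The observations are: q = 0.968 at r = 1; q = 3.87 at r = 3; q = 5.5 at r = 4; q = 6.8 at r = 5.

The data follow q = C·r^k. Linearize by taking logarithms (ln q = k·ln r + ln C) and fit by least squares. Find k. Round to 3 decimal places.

k = 1.228

Linearized form: ln q = k·ln r + ln C. From the 4 transformed points,
Over the data: Σln r = 4.0943, Σ(ln r)² = 5.7191, Σln q = 4.9424, Σln r·ln q = 6.9352.
Normal system: [[5.7191, 4.0943]; [4.0943, 4]]·[k, ln C]ᵀ = [6.9352, 4.9424]ᵀ.
Δ = 5.7191·4 − (4.0943)² = 6.1125; k = (6.9352·4 − 4.0943·4.9424)/6.1125 = 1.22776, ln C = (5.7191·4.9424 − 4.0943·6.9352)/6.1125 = -0.02111.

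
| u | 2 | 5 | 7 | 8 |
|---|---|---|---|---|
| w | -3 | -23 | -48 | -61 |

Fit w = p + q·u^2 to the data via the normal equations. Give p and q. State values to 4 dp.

p = 0.9628, q = -0.9778

With design matrix X, XᵀX = [[4, 142]; [142, 7138]] and Xᵀw = [-135, -6843]ᵀ.
Eliminating q: 7138·(row 1) − 142·(row 2) gives 8388·p = 7138·(-135) − 142·(-6843) = 8076, so p = 673/699.
Then q = ((-6843) − 142·(673/699))/7138 = -1367/1398.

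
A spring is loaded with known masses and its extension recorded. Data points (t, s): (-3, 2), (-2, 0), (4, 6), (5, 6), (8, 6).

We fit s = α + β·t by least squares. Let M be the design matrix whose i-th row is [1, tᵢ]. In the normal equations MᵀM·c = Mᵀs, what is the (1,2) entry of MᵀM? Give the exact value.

12

Row 1 ↔ basis 1, column 2 ↔ basis t, so (MᵀM)_{1,2} = Σᵢ t = (1)·(-3) + (1)·(-2) + (1)·(4) + (1)·(5) + (1)·(8) = 12.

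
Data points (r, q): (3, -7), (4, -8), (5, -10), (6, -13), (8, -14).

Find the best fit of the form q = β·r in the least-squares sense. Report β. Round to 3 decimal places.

β = -1.953

Sums needed: Σr·r = 150.
Right-hand side: Σr·q = -293.
Normal equations: [[150]]·[β]ᵀ = [-293]ᵀ.
Hence β = -293 / 150 ≈ -1.95333.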